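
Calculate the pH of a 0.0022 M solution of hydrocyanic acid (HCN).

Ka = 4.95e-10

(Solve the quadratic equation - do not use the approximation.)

x² + Ka×x - Ka×C = 0. Using quadratic formula: [H⁺] = 1.0433e-06

pH = 5.98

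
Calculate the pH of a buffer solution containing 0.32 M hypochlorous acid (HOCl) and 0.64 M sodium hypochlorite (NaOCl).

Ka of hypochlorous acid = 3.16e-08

pKa = -log(3.16e-08) = 7.50. pH = pKa + log([A⁻]/[HA]) = 7.50 + log(0.64/0.32)

pH = 7.80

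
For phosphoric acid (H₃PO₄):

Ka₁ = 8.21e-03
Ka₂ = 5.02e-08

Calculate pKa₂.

pKa₂ = -log(Ka₂) = -log(5.02e-08) = 7.30.

pK_{a2} = 7.30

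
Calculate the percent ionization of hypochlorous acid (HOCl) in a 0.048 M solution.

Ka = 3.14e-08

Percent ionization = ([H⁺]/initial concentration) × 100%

Using Ka equilibrium: x² + Ka×x - Ka×C = 0. Solving: [H⁺] = 3.8807e-05. Percent = (3.8807e-05/0.048) × 100

Percent ionization = 0.0808%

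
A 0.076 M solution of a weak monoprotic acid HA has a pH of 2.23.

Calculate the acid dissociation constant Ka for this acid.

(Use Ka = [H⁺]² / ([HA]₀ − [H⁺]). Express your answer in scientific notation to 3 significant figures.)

[H⁺] = 10^(−pH) = 10^(−2.23) = 5.888e-03 M. For HA ⇌ H⁺ + A⁻, Ka = [H⁺][A⁻]/[HA] = [H⁺]² / ([HA]₀ − [H⁺]) = (5.888e-03)² / (0.076 − 5.888e-03) = 4.95e-04.

K_a = 4.95e-04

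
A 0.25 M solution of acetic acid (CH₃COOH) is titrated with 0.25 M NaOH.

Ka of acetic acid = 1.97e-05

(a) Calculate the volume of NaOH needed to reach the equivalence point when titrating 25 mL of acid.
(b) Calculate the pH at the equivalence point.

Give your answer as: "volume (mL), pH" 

moles acid = 0.25 × 25/1000 = 0.00625 mol; V_base = moles/0.25 × 1000 = 25.0 mL. At equivalence only the conjugate base is present: [A⁻] = 0.00625/0.050 = 1.2500e-01 M. Kb = Kw/Ka = 5.08e-10; [OH⁻] = √(Kb × [A⁻]) = 7.9657e-06; pOH = 5.10; pH = 14 - pOH = 8.90.

V = 25.0 mL, pH = 8.90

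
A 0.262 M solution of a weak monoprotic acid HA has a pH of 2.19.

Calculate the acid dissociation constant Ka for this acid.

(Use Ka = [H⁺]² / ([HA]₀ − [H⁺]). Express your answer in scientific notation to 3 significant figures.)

[H⁺] = 10^(−pH) = 10^(−2.19) = 6.457e-03 M. For HA ⇌ H⁺ + A⁻, Ka = [H⁺][A⁻]/[HA] = [H⁺]² / ([HA]₀ − [H⁺]) = (6.457e-03)² / (0.262 − 6.457e-03) = 1.63e-04.

K_a = 1.63e-04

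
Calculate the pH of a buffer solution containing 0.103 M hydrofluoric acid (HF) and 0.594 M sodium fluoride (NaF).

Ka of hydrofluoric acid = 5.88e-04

pKa = -log(5.88e-04) = 3.23. pH = pKa + log([A⁻]/[HA]) = 3.23 + log(0.594/0.103)

pH = 3.99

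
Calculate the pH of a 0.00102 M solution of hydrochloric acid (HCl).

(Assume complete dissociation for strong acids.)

[H⁺] = 0.00102 M for strong acid. pH = -log[H⁺] = -log(0.00102)

pH = 2.99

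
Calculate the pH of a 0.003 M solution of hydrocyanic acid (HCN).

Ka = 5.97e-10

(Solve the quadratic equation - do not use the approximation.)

x² + Ka×x - Ka×C = 0. Using quadratic formula: [H⁺] = 1.3380e-06

pH = 5.87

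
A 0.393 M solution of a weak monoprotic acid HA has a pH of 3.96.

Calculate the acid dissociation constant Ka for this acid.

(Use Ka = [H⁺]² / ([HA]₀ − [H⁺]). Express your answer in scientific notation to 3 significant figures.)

[H⁺] = 10^(−pH) = 10^(−3.96) = 1.096e-04 M. For HA ⇌ H⁺ + A⁻, Ka = [H⁺][A⁻]/[HA] = [H⁺]² / ([HA]₀ − [H⁺]) = (1.096e-04)² / (0.393 − 1.096e-04) = 3.06e-08.

K_a = 3.06e-08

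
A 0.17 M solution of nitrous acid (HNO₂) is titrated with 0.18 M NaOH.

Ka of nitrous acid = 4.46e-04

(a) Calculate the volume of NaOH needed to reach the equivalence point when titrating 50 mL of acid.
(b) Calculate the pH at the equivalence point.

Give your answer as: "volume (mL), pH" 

moles acid = 0.17 × 50/1000 = 0.0085 mol; V_base = moles/0.18 × 1000 = 47.2 mL. At equivalence only the conjugate base is present: [A⁻] = 0.0085/0.097 = 8.7429e-02 M. Kb = Kw/Ka = 2.24e-11; [OH⁻] = √(Kb × [A⁻]) = 1.4001e-06; pOH = 5.85; pH = 14 - pOH = 8.15.

V = 47.2 mL, pH = 8.15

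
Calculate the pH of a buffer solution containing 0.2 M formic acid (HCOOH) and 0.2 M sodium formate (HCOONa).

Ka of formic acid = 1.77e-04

pKa = -log(1.77e-04) = 3.75. pH = pKa + log([A⁻]/[HA]) = 3.75 + log(0.2/0.2)

pH = 3.75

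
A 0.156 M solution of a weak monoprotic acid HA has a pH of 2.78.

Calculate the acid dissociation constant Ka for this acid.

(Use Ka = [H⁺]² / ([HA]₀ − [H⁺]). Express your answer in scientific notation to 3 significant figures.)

[H⁺] = 10^(−pH) = 10^(−2.78) = 1.660e-03 M. For HA ⇌ H⁺ + A⁻, Ka = [H⁺][A⁻]/[HA] = [H⁺]² / ([HA]₀ − [H⁺]) = (1.660e-03)² / (0.156 − 1.660e-03) = 1.78e-05.

K_a = 1.78e-05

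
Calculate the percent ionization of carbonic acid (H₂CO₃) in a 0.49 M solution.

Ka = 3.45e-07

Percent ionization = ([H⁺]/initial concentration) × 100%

Using Ka equilibrium: x² + Ka×x - Ka×C = 0. Solving: [H⁺] = 4.1098e-04. Percent = (4.1098e-04/0.49) × 100

Percent ionization = 0.0839%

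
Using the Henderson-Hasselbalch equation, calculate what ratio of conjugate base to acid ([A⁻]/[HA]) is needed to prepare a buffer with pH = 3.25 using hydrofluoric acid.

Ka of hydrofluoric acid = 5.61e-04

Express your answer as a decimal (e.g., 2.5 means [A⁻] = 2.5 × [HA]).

pKa = -log(5.61e-04) = 3.2510. pH = pKa + log([A⁻]/[HA]), so log([A⁻]/[HA]) = pH − pKa = 3.25 − 3.2510 = -0.0010. [A⁻]/[HA] = 10^(-0.0010) = 0.998

[A⁻]/[HA] = 0.998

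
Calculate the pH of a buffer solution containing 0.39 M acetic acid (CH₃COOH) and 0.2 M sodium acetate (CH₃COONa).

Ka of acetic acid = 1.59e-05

pKa = -log(1.59e-05) = 4.80. pH = pKa + log([A⁻]/[HA]) = 4.80 + log(0.2/0.39)

pH = 4.51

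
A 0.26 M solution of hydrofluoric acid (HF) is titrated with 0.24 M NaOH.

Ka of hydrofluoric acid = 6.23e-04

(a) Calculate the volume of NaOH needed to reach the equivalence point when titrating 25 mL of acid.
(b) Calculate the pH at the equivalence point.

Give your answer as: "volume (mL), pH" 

moles acid = 0.26 × 25/1000 = 0.0065 mol; V_base = moles/0.24 × 1000 = 27.1 mL. At equivalence only the conjugate base is present: [A⁻] = 0.0065/0.052 = 1.2480e-01 M. Kb = Kw/Ka = 1.61e-11; [OH⁻] = √(Kb × [A⁻]) = 1.4153e-06; pOH = 5.85; pH = 14 - pOH = 8.15.

V = 27.1 mL, pH = 8.15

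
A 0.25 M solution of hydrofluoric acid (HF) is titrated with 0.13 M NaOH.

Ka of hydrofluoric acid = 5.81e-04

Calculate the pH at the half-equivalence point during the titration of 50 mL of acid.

At half-equivalence [HA] = [A⁻], so Henderson-Hasselbalch gives pH = pKa = -log(5.81e-04) = 3.24.

pH = pKa = 3.24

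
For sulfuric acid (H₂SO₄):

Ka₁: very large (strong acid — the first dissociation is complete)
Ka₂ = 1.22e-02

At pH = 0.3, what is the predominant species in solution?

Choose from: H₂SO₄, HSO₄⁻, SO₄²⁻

The first dissociation is complete, so H₂SO₄ itself is never the predominant species in water; pKa₂ = -log(1.22e-02) = 1.91. For a polyprotic acid the predominant species crosses at each pKa: below pKa_n the protonated form dominates, above it the deprotonated form does. At pH = 0.3, the predominant species is HSO₄⁻.

HSO₄⁻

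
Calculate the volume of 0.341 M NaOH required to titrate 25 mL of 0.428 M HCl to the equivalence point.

At equivalence: moles acid = moles base. moles HCl = 0.428 × 25/1000 = 0.0107 mol. V_base = moles / 0.341 × 1000 = 31.4 mL.

V_{base} = 31.4 mL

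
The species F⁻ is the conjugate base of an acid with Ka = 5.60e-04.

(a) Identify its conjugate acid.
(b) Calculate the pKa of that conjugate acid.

(a) The conjugate acid is formed by adding one H⁺ to F⁻, giving HF. (b) pKa = -log(Ka) = -log(5.60e-04) = 3.25.

Conjugate acid: HF; pK_a = 3.25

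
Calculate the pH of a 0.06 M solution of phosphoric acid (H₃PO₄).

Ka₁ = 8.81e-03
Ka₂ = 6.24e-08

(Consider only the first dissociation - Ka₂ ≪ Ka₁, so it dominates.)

First dissociation dominates. From Ka₁ = [H⁺][HA⁻]/[H₂A], x² + Ka₁·x − Ka₁·C = 0 with C = 0.06 M and Ka₁ = 8.81e-03. Solving: [H⁺] = (−Ka₁ + √(Ka₁² + 4·Ka₁·C)) / 2 = 1.9004e-02 M. pH = -log(1.9004e-02) = 1.72.

pH = 1.72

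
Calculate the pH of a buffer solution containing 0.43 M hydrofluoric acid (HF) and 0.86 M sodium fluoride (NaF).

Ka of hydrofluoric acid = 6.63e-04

pKa = -log(6.63e-04) = 3.18. pH = pKa + log([A⁻]/[HA]) = 3.18 + log(0.86/0.43)

pH = 3.48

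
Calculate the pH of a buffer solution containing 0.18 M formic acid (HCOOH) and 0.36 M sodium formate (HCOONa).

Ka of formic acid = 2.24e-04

pKa = -log(2.24e-04) = 3.65. pH = pKa + log([A⁻]/[HA]) = 3.65 + log(0.36/0.18)

pH = 3.95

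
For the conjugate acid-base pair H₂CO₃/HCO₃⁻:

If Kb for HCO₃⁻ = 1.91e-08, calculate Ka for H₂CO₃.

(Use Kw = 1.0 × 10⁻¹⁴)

For a conjugate pair Ka × Kb = Kw, so Ka = Kw/Kb = 1.0 × 10⁻¹⁴ / 1.91e-08 = 5.24e-07.

K_a = 5.24e-07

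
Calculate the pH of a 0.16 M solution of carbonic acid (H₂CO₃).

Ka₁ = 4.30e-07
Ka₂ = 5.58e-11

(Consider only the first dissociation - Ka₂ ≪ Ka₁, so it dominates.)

First dissociation dominates. From Ka₁ = [H⁺][HA⁻]/[H₂A], x² + Ka₁·x − Ka₁·C = 0 with C = 0.16 M and Ka₁ = 4.30e-07. Solving: [H⁺] = (−Ka₁ + √(Ka₁² + 4·Ka₁·C)) / 2 = 2.6208e-04 M. pH = -log(2.6208e-04) = 3.58.

pH = 3.58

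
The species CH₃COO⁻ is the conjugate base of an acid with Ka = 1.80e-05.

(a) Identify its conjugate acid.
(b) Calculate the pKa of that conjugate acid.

(a) The conjugate acid is formed by adding one H⁺ to CH₃COO⁻, giving CH₃COOH. (b) pKa = -log(Ka) = -log(1.80e-05) = 4.74.

Conjugate acid: CH₃COOH; pK_a = 4.74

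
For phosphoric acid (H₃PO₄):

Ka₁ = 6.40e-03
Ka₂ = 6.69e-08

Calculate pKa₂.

pKa₂ = -log(Ka₂) = -log(6.69e-08) = 7.17.

pK_{a2} = 7.17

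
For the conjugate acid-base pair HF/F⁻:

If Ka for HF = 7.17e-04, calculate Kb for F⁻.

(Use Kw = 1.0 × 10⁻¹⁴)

For a conjugate pair Ka × Kb = Kw, so Kb = Kw/Ka = 1.0 × 10⁻¹⁴ / 7.17e-04 = 1.39e-11.

K_b = 1.39e-11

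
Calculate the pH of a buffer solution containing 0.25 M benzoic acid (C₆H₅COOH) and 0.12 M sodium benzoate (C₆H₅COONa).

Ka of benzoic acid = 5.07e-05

pKa = -log(5.07e-05) = 4.29. pH = pKa + log([A⁻]/[HA]) = 4.29 + log(0.12/0.25)

pH = 3.98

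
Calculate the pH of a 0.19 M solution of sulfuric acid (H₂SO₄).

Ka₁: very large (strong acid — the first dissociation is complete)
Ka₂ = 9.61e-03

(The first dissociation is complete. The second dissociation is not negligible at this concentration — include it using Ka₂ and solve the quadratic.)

First dissociation is complete: [H⁺]₀ = [HSO₄⁻]₀ = C = 0.19 M. Second dissociation HSO₄⁻ ⇌ H⁺ + SO₄²⁻: let x = [SO₄²⁻]. Ka₂ = (C + x)·x / (C − x) = 9.61e-03 → x² + (C + Ka₂)·x − Ka₂·C = 0 → x² + 0.19961·x − 1.826e-03 = 0. x = (−0.19961 + √(0.19961² + 4 × 1.826e-03)) / 2 = 8.7627e-03 M. [H⁺] = C + x = 0.19 + 8.7627e-03 = 1.9876e-01 M. pH = -log(1.9876e-01) = 0.70.

pH = 0.70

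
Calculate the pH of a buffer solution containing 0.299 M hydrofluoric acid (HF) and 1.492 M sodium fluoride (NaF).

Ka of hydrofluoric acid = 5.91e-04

pKa = -log(5.91e-04) = 3.23. pH = pKa + log([A⁻]/[HA]) = 3.23 + log(1.492/0.299)

pH = 3.93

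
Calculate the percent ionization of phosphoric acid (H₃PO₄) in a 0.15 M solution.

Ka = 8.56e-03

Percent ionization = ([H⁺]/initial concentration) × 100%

Using Ka equilibrium: x² + Ka×x - Ka×C = 0. Solving: [H⁺] = 3.1808e-02. Percent = (3.1808e-02/0.15) × 100

Percent ionization = 21.2%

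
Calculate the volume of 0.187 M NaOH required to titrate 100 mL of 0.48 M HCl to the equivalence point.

At equivalence: moles acid = moles base. moles HCl = 0.48 × 100/1000 = 0.048 mol. V_base = moles / 0.187 × 1000 = 256.7 mL.

V_{base} = 256.7 mL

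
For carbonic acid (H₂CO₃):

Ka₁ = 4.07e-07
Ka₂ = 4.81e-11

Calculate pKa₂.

pKa₂ = -log(Ka₂) = -log(4.81e-11) = 10.32.

pK_{a2} = 10.32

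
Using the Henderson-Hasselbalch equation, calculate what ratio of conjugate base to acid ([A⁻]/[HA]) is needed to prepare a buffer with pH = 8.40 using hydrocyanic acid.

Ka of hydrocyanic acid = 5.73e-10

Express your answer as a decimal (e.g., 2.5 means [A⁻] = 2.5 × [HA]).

pKa = -log(5.73e-10) = 9.2418. pH = pKa + log([A⁻]/[HA]), so log([A⁻]/[HA]) = pH − pKa = 8.40 − 9.2418 = -0.8418. [A⁻]/[HA] = 10^(-0.8418) = 0.144

[A⁻]/[HA] = 0.144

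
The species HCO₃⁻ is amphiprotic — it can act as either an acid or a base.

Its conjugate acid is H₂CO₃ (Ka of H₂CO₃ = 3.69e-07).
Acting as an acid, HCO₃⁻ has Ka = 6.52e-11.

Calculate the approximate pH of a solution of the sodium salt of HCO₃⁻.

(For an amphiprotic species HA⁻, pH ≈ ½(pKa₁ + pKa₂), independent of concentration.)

pKa₁ = -log(3.69e-07) = 6.43; pKa₂ = -log(6.52e-11) = 10.19. For an amphiprotic species, pH ≈ ½(pKa₁ + pKa₂) = ½(6.43 + 10.19) = 8.31.

pH = 8.31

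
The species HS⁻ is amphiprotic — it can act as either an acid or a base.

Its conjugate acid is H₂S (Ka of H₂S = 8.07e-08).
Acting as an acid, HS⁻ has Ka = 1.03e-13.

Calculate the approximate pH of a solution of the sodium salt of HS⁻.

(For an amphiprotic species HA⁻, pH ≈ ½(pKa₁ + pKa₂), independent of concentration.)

pKa₁ = -log(8.07e-08) = 7.09; pKa₂ = -log(1.03e-13) = 12.99. For an amphiprotic species, pH ≈ ½(pKa₁ + pKa₂) = ½(7.09 + 12.99) = 10.04.

pH = 10.04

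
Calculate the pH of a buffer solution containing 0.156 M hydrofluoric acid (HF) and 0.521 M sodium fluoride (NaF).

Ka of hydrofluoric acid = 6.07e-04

pKa = -log(6.07e-04) = 3.22. pH = pKa + log([A⁻]/[HA]) = 3.22 + log(0.521/0.156)

pH = 3.74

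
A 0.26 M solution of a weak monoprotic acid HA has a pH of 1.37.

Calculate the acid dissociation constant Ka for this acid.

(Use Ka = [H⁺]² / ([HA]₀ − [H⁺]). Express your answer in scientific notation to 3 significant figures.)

[H⁺] = 10^(−pH) = 10^(−1.37) = 4.266e-02 M. For HA ⇌ H⁺ + A⁻, Ka = [H⁺][A⁻]/[HA] = [H⁺]² / ([HA]₀ − [H⁺]) = (4.266e-02)² / (0.26 − 4.266e-02) = 8.37e-03.

K_a = 8.37e-03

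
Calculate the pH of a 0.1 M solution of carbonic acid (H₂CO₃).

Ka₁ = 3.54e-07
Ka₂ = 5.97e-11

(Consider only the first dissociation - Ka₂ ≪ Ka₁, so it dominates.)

First dissociation dominates. From Ka₁ = [H⁺][HA⁻]/[H₂A], x² + Ka₁·x − Ka₁·C = 0 with C = 0.1 M and Ka₁ = 3.54e-07. Solving: [H⁺] = (−Ka₁ + √(Ka₁² + 4·Ka₁·C)) / 2 = 1.8797e-04 M. pH = -log(1.8797e-04) = 3.73.

pH = 3.73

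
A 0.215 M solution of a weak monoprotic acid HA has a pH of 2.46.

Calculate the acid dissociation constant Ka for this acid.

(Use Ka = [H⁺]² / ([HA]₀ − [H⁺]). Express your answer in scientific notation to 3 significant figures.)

[H⁺] = 10^(−pH) = 10^(−2.46) = 3.467e-03 M. For HA ⇌ H⁺ + A⁻, Ka = [H⁺][A⁻]/[HA] = [H⁺]² / ([HA]₀ − [H⁺]) = (3.467e-03)² / (0.215 − 3.467e-03) = 5.68e-05.

K_a = 5.68e-05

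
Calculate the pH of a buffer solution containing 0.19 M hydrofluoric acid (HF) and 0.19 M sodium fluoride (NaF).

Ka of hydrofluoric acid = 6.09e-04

pKa = -log(6.09e-04) = 3.22. pH = pKa + log([A⁻]/[HA]) = 3.22 + log(0.19/0.19)

pH = 3.22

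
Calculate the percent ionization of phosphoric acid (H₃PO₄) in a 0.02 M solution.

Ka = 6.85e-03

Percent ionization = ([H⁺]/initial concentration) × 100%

Using Ka equilibrium: x² + Ka×x - Ka×C = 0. Solving: [H⁺] = 8.7705e-03. Percent = (8.7705e-03/0.02) × 100

Percent ionization = 43.9%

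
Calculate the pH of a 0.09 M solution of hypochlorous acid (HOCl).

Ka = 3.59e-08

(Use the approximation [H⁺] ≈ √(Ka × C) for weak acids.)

[H⁺] = √(Ka × C) = √(3.59e-08 × 0.09) = 5.6842e-05. pH = -log(5.6842e-05)

pH = 4.25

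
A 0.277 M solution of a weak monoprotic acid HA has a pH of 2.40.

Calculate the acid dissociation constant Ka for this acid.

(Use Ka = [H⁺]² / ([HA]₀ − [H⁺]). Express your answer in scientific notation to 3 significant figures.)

[H⁺] = 10^(−pH) = 10^(−2.40) = 3.981e-03 M. For HA ⇌ H⁺ + A⁻, Ka = [H⁺][A⁻]/[HA] = [H⁺]² / ([HA]₀ − [H⁺]) = (3.981e-03)² / (0.277 − 3.981e-03) = 5.81e-05.

K_a = 5.81e-05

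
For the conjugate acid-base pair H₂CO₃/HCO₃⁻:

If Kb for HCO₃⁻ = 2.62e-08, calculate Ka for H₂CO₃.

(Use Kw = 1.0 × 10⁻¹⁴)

For a conjugate pair Ka × Kb = Kw, so Ka = Kw/Kb = 1.0 × 10⁻¹⁴ / 2.62e-08 = 3.82e-07.

K_a = 3.82e-07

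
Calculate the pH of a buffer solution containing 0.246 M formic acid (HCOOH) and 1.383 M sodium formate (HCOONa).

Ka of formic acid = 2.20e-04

pKa = -log(2.20e-04) = 3.66. pH = pKa + log([A⁻]/[HA]) = 3.66 + log(1.383/0.246)

pH = 4.41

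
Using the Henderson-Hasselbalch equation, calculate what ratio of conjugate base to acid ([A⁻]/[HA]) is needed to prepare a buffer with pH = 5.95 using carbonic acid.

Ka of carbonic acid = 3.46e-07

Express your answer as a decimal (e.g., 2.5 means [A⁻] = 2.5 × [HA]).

pKa = -log(3.46e-07) = 6.4609. pH = pKa + log([A⁻]/[HA]), so log([A⁻]/[HA]) = pH − pKa = 5.95 − 6.4609 = -0.5109. [A⁻]/[HA] = 10^(-0.5109) = 0.308

[A⁻]/[HA] = 0.308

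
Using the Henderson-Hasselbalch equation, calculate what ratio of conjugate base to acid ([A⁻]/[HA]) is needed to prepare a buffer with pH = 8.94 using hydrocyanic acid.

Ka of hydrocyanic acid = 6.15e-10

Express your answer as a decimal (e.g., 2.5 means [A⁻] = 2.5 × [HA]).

pKa = -log(6.15e-10) = 9.2111. pH = pKa + log([A⁻]/[HA]), so log([A⁻]/[HA]) = pH − pKa = 8.94 − 9.2111 = -0.2711. [A⁻]/[HA] = 10^(-0.2711) = 0.536

[A⁻]/[HA] = 0.536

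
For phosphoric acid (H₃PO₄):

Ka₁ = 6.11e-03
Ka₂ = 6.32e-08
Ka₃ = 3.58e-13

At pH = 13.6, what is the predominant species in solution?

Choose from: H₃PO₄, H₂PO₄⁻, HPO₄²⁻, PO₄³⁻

pKa₁ = 2.21, pKa₂ = 7.20, pKa₃ = 12.45. For a polyprotic acid the predominant species crosses at each pKa: below pKa_n the protonated form dominates, above it the deprotonated form does. At pH = 13.6, the predominant species is PO₄³⁻.

PO₄³⁻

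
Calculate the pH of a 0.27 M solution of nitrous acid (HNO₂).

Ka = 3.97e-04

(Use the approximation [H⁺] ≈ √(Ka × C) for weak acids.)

[H⁺] = √(Ka × C) = √(3.97e-04 × 0.27) = 1.0353e-02. pH = -log(1.0353e-02)

pH = 1.98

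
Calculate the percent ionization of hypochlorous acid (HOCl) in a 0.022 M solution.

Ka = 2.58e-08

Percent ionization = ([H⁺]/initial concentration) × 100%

Using Ka equilibrium: x² + Ka×x - Ka×C = 0. Solving: [H⁺] = 2.3811e-05. Percent = (2.3811e-05/0.022) × 100

Percent ionization = 0.108%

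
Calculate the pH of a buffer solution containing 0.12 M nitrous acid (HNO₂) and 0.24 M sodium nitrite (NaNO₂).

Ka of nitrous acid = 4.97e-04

pKa = -log(4.97e-04) = 3.30. pH = pKa + log([A⁻]/[HA]) = 3.30 + log(0.24/0.12)

pH = 3.60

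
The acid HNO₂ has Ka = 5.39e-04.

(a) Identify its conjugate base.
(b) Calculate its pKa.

(a) The conjugate base is formed by removing one H⁺ from HNO₂, giving NO₂⁻. (b) pKa = -log(Ka) = -log(5.39e-04) = 3.27.

Conjugate base: NO₂⁻; pK_a = 3.27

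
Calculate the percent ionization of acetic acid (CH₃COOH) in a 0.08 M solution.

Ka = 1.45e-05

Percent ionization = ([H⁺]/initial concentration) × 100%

Using Ka equilibrium: x² + Ka×x - Ka×C = 0. Solving: [H⁺] = 1.0698e-03. Percent = (1.0698e-03/0.08) × 100

Percent ionization = 1.34%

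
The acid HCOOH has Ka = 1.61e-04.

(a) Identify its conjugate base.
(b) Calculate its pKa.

(a) The conjugate base is formed by removing one H⁺ from HCOOH, giving HCOO⁻. (b) pKa = -log(Ka) = -log(1.61e-04) = 3.79.

Conjugate base: HCOO⁻; pK_a = 3.79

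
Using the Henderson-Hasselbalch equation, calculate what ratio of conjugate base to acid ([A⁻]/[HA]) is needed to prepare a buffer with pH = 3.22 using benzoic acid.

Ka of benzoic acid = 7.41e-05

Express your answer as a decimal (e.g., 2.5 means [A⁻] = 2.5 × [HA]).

pKa = -log(7.41e-05) = 4.1302. pH = pKa + log([A⁻]/[HA]), so log([A⁻]/[HA]) = pH − pKa = 3.22 − 4.1302 = -0.9102. [A⁻]/[HA] = 10^(-0.9102) = 0.123

[A⁻]/[HA] = 0.123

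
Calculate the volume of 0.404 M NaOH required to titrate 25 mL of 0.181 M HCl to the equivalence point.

At equivalence: moles acid = moles base. moles HCl = 0.181 × 25/1000 = 0.004525 mol. V_base = moles / 0.404 × 1000 = 11.2 mL.

V_{base} = 11.2 mL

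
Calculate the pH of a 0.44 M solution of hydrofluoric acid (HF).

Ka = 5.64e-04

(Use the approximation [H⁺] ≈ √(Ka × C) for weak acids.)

[H⁺] = √(Ka × C) = √(5.64e-04 × 0.44) = 1.5753e-02. pH = -log(1.5753e-02)

pH = 1.80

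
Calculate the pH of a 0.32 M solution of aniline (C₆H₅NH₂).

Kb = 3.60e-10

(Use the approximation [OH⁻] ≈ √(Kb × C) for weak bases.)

[OH⁻] = √(Kb × C) = √(3.60e-10 × 0.32) = 1.0733e-05. pOH = 4.97, pH = 14 - pOH

pH = 9.03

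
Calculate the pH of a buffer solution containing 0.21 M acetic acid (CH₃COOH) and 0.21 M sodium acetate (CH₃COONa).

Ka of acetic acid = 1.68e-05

pKa = -log(1.68e-05) = 4.77. pH = pKa + log([A⁻]/[HA]) = 4.77 + log(0.21/0.21)

pH = 4.77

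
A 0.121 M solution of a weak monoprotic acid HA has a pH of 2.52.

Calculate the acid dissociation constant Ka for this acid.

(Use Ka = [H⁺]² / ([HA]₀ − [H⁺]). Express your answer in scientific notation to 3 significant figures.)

[H⁺] = 10^(−pH) = 10^(−2.52) = 3.020e-03 M. For HA ⇌ H⁺ + A⁻, Ka = [H⁺][A⁻]/[HA] = [H⁺]² / ([HA]₀ − [H⁺]) = (3.020e-03)² / (0.121 − 3.020e-03) = 7.73e-05.

K_a = 7.73e-05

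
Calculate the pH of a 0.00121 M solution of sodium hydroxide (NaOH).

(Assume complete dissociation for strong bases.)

[OH⁻] = 0.00121 M for strong base. pOH = -log[OH⁻] = 2.92, pH = 14 - pOH

pH = 11.08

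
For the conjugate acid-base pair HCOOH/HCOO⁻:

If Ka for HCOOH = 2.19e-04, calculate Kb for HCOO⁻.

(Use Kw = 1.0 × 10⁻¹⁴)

For a conjugate pair Ka × Kb = Kw, so Kb = Kw/Ka = 1.0 × 10⁻¹⁴ / 2.19e-04 = 4.57e-11.

K_b = 4.57e-11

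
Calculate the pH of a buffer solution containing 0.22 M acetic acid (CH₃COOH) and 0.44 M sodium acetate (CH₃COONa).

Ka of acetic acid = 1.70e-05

pKa = -log(1.70e-05) = 4.77. pH = pKa + log([A⁻]/[HA]) = 4.77 + log(0.44/0.22)

pH = 5.07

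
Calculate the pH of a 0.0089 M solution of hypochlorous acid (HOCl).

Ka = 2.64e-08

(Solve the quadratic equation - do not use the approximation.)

x² + Ka×x - Ka×C = 0. Using quadratic formula: [H⁺] = 1.5315e-05

pH = 4.81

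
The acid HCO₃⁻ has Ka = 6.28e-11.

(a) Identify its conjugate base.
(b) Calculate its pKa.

(a) The conjugate base is formed by removing one H⁺ from HCO₃⁻, giving CO₃²⁻. (b) pKa = -log(Ka) = -log(6.28e-11) = 10.20.

Conjugate base: CO₃²⁻; pK_a = 10.20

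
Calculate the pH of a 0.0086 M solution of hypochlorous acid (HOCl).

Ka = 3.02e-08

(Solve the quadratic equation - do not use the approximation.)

x² + Ka×x - Ka×C = 0. Using quadratic formula: [H⁺] = 1.6101e-05

pH = 4.79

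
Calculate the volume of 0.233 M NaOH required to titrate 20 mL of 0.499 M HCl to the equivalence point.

At equivalence: moles acid = moles base. moles HCl = 0.499 × 20/1000 = 0.00998 mol. V_base = moles / 0.233 × 1000 = 42.8 mL.

V_{base} = 42.8 mL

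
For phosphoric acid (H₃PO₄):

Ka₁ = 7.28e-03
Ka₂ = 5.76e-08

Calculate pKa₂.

pKa₂ = -log(Ka₂) = -log(5.76e-08) = 7.24.

pK_{a2} = 7.24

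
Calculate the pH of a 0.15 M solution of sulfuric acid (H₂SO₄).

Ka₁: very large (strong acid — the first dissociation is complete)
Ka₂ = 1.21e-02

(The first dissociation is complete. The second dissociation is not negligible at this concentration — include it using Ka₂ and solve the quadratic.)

First dissociation is complete: [H⁺]₀ = [HSO₄⁻]₀ = C = 0.15 M. Second dissociation HSO₄⁻ ⇌ H⁺ + SO₄²⁻: let x = [SO₄²⁻]. Ka₂ = (C + x)·x / (C − x) = 1.21e-02 → x² + (C + Ka₂)·x − Ka₂·C = 0 → x² + 0.16210·x − 1.815e-03 = 0. x = (−0.16210 + √(0.16210² + 4 × 1.815e-03)) / 2 = 1.0515e-02 M. [H⁺] = C + x = 0.15 + 1.0515e-02 = 1.6051e-01 M. pH = -log(1.6051e-01) = 0.79.

pH = 0.79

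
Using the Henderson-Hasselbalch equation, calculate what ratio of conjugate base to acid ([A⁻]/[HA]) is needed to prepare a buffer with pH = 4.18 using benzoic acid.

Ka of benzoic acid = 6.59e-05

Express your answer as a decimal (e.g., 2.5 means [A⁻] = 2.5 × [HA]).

pKa = -log(6.59e-05) = 4.1811. pH = pKa + log([A⁻]/[HA]), so log([A⁻]/[HA]) = pH − pKa = 4.18 − 4.1811 = -0.0011. [A⁻]/[HA] = 10^(-0.0011) = 0.997

[A⁻]/[HA] = 0.997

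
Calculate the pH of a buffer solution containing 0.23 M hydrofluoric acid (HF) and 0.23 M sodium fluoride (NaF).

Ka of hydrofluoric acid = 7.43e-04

pKa = -log(7.43e-04) = 3.13. pH = pKa + log([A⁻]/[HA]) = 3.13 + log(0.23/0.23)

pH = 3.13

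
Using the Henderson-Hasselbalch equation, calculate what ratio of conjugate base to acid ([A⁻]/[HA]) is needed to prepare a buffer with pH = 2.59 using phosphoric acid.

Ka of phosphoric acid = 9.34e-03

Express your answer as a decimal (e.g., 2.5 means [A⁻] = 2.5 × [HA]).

pKa = -log(9.34e-03) = 2.0297. pH = pKa + log([A⁻]/[HA]), so log([A⁻]/[HA]) = pH − pKa = 2.59 − 2.0297 = 0.5603. [A⁻]/[HA] = 10^(0.5603) = 3.63

[A⁻]/[HA] = 3.63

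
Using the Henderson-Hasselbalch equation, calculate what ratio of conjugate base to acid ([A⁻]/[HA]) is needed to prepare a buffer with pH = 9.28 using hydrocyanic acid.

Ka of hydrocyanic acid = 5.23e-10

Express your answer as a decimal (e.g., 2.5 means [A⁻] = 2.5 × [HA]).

pKa = -log(5.23e-10) = 9.2815. pH = pKa + log([A⁻]/[HA]), so log([A⁻]/[HA]) = pH − pKa = 9.28 − 9.2815 = -0.0015. [A⁻]/[HA] = 10^(-0.0015) = 0.997

[A⁻]/[HA] = 0.997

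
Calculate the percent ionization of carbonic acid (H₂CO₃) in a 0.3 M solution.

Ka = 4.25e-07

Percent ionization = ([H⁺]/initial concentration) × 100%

Using Ka equilibrium: x² + Ka×x - Ka×C = 0. Solving: [H⁺] = 3.5686e-04. Percent = (3.5686e-04/0.3) × 100

Percent ionization = 0.119%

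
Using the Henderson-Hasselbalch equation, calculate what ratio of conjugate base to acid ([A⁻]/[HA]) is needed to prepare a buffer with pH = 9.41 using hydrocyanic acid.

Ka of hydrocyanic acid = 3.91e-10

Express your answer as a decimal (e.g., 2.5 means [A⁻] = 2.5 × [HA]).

pKa = -log(3.91e-10) = 9.4078. pH = pKa + log([A⁻]/[HA]), so log([A⁻]/[HA]) = pH − pKa = 9.41 − 9.4078 = 0.0022. [A⁻]/[HA] = 10^(0.0022) = 1.01

[A⁻]/[HA] = 1.01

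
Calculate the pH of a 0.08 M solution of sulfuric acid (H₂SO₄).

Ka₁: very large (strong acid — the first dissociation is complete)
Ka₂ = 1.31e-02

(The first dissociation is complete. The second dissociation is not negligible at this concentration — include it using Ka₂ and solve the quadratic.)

First dissociation is complete: [H⁺]₀ = [HSO₄⁻]₀ = C = 0.08 M. Second dissociation HSO₄⁻ ⇌ H⁺ + SO₄²⁻: let x = [SO₄²⁻]. Ka₂ = (C + x)·x / (C − x) = 1.31e-02 → x² + (C + Ka₂)·x − Ka₂·C = 0 → x² + 0.09310·x − 1.048e-03 = 0. x = (−0.09310 + √(0.09310² + 4 × 1.048e-03)) / 2 = 1.0150e-02 M. [H⁺] = C + x = 0.08 + 1.0150e-02 = 9.0150e-02 M. pH = -log(9.0150e-02) = 1.05.

pH = 1.05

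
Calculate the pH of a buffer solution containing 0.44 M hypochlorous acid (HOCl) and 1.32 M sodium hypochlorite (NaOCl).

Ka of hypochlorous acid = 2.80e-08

pKa = -log(2.80e-08) = 7.55. pH = pKa + log([A⁻]/[HA]) = 7.55 + log(1.32/0.44)

pH = 8.03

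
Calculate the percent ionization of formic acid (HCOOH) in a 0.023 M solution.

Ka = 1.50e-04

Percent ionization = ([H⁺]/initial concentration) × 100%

Using Ka equilibrium: x² + Ka×x - Ka×C = 0. Solving: [H⁺] = 1.7839e-03. Percent = (1.7839e-03/0.023) × 100

Percent ionization = 7.76%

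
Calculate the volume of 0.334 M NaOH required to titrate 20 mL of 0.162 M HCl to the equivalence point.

At equivalence: moles acid = moles base. moles HCl = 0.162 × 20/1000 = 0.00324 mol. V_base = moles / 0.334 × 1000 = 9.7 mL.

V_{base} = 9.7 mL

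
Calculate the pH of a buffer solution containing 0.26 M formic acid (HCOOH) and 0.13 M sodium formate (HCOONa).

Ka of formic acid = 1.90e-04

pKa = -log(1.90e-04) = 3.72. pH = pKa + log([A⁻]/[HA]) = 3.72 + log(0.13/0.26)

pH = 3.42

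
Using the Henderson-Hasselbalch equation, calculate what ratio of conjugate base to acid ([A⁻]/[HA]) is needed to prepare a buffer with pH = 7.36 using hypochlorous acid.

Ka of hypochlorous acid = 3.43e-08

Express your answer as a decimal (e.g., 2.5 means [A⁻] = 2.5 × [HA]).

pKa = -log(3.43e-08) = 7.4647. pH = pKa + log([A⁻]/[HA]), so log([A⁻]/[HA]) = pH − pKa = 7.36 − 7.4647 = -0.1047. [A⁻]/[HA] = 10^(-0.1047) = 0.786

[A⁻]/[HA] = 0.786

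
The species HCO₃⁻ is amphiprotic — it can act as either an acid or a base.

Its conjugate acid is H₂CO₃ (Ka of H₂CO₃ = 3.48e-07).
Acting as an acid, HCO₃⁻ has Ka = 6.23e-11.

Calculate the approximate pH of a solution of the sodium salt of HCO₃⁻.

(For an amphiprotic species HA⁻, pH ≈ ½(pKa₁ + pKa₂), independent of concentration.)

pKa₁ = -log(3.48e-07) = 6.46; pKa₂ = -log(6.23e-11) = 10.21. For an amphiprotic species, pH ≈ ½(pKa₁ + pKa₂) = ½(6.46 + 10.21) = 8.33.

pH = 8.33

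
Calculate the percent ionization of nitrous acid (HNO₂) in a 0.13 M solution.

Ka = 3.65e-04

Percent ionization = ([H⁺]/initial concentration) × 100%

Using Ka equilibrium: x² + Ka×x - Ka×C = 0. Solving: [H⁺] = 6.7083e-03. Percent = (6.7083e-03/0.13) × 100

Percent ionization = 5.16%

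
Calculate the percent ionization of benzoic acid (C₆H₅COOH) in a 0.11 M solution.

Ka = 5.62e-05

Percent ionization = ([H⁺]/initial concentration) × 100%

Using Ka equilibrium: x² + Ka×x - Ka×C = 0. Solving: [H⁺] = 2.4584e-03. Percent = (2.4584e-03/0.11) × 100

Percent ionization = 2.23%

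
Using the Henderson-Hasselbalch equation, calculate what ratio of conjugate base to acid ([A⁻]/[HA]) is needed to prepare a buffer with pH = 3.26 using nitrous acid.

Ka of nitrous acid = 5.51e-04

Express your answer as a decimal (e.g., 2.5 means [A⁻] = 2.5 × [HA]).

pKa = -log(5.51e-04) = 3.2588. pH = pKa + log([A⁻]/[HA]), so log([A⁻]/[HA]) = pH − pKa = 3.26 − 3.2588 = 0.0012. [A⁻]/[HA] = 10^(0.0012) = 1.00

[A⁻]/[HA] = 1.00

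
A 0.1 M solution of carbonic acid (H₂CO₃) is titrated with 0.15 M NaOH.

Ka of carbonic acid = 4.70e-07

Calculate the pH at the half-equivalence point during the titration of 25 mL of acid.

At half-equivalence [HA] = [A⁻], so Henderson-Hasselbalch gives pH = pKa = -log(4.70e-07) = 6.33.

pH = pKa = 6.33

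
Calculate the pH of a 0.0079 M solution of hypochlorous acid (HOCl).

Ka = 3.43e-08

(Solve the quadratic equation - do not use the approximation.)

x² + Ka×x - Ka×C = 0. Using quadratic formula: [H⁺] = 1.6444e-05

pH = 4.78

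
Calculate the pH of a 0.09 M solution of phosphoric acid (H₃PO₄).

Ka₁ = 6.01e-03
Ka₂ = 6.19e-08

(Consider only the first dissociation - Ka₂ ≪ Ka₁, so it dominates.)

First dissociation dominates. From Ka₁ = [H⁺][HA⁻]/[H₂A], x² + Ka₁·x − Ka₁·C = 0 with C = 0.09 M and Ka₁ = 6.01e-03. Solving: [H⁺] = (−Ka₁ + √(Ka₁² + 4·Ka₁·C)) / 2 = 2.0446e-02 M. pH = -log(2.0446e-02) = 1.69.

pH = 1.69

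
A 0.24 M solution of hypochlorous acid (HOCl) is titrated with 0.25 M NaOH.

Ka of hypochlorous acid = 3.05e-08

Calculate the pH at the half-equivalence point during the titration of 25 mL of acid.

At half-equivalence [HA] = [A⁻], so Henderson-Hasselbalch gives pH = pKa = -log(3.05e-08) = 7.52.

pH = pKa = 7.52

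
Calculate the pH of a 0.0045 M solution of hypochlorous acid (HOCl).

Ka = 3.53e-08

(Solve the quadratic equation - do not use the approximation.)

x² + Ka×x - Ka×C = 0. Using quadratic formula: [H⁺] = 1.2586e-05

pH = 4.90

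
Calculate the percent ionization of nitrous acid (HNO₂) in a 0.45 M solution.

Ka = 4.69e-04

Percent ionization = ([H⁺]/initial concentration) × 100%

Using Ka equilibrium: x² + Ka×x - Ka×C = 0. Solving: [H⁺] = 1.4295e-02. Percent = (1.4295e-02/0.45) × 100

Percent ionization = 3.18%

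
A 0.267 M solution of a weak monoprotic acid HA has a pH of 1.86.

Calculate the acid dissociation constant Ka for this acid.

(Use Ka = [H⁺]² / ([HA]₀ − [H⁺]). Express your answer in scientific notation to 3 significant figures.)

[H⁺] = 10^(−pH) = 10^(−1.86) = 1.380e-02 M. For HA ⇌ H⁺ + A⁻, Ka = [H⁺][A⁻]/[HA] = [H⁺]² / ([HA]₀ − [H⁺]) = (1.380e-02)² / (0.267 − 1.380e-02) = 7.53e-04.

K_a = 7.53e-04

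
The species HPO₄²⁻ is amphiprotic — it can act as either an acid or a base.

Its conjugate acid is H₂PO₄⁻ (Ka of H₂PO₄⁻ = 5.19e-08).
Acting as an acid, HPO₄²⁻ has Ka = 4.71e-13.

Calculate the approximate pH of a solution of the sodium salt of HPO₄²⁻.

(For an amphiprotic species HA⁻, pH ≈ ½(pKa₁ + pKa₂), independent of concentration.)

pKa₁ = -log(5.19e-08) = 7.28; pKa₂ = -log(4.71e-13) = 12.33. For an amphiprotic species, pH ≈ ½(pKa₁ + pKa₂) = ½(7.28 + 12.33) = 9.81.

pH = 9.81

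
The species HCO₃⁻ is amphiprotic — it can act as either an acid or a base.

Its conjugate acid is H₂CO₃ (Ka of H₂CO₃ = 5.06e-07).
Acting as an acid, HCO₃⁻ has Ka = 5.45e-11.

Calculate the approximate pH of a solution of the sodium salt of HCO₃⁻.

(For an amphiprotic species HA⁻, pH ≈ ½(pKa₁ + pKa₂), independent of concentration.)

pKa₁ = -log(5.06e-07) = 6.30; pKa₂ = -log(5.45e-11) = 10.26. For an amphiprotic species, pH ≈ ½(pKa₁ + pKa₂) = ½(6.30 + 10.26) = 8.28.

pH = 8.28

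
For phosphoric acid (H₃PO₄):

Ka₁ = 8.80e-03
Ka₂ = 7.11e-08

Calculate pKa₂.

pKa₂ = -log(Ka₂) = -log(7.11e-08) = 7.15.

pK_{a2} = 7.15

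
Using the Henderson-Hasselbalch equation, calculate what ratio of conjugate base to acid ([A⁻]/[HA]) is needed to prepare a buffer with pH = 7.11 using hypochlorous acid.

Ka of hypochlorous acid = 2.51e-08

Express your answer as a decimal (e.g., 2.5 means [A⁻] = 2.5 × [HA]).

pKa = -log(2.51e-08) = 7.6003. pH = pKa + log([A⁻]/[HA]), so log([A⁻]/[HA]) = pH − pKa = 7.11 − 7.6003 = -0.4903. [A⁻]/[HA] = 10^(-0.4903) = 0.323

[A⁻]/[HA] = 0.323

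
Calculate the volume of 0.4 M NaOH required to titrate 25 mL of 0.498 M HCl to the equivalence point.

At equivalence: moles acid = moles base. moles HCl = 0.498 × 25/1000 = 0.01245 mol. V_base = moles / 0.4 × 1000 = 31.1 mL.

V_{base} = 31.1 mL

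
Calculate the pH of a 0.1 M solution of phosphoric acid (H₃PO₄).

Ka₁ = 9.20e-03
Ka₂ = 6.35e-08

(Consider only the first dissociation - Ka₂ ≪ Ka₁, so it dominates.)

First dissociation dominates. From Ka₁ = [H⁺][HA⁻]/[H₂A], x² + Ka₁·x − Ka₁·C = 0 with C = 0.1 M and Ka₁ = 9.20e-03. Solving: [H⁺] = (−Ka₁ + √(Ka₁² + 4·Ka₁·C)) / 2 = 2.6078e-02 M. pH = -log(2.6078e-02) = 1.58.

pH = 1.58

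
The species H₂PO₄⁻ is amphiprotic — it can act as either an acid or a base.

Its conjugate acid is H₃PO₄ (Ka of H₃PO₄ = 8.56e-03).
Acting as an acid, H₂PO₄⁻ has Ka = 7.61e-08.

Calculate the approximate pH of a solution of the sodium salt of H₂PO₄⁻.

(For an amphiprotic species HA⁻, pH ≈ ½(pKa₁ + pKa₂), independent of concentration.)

pKa₁ = -log(8.56e-03) = 2.07; pKa₂ = -log(7.61e-08) = 7.12. For an amphiprotic species, pH ≈ ½(pKa₁ + pKa₂) = ½(2.07 + 7.12) = 4.59.

pH = 4.59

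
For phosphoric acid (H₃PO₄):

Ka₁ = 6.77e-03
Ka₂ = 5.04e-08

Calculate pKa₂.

pKa₂ = -log(Ka₂) = -log(5.04e-08) = 7.30.

pK_{a2} = 7.30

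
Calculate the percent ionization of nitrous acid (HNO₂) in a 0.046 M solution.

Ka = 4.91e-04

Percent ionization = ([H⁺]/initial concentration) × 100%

Using Ka equilibrium: x² + Ka×x - Ka×C = 0. Solving: [H⁺] = 4.5133e-03. Percent = (4.5133e-03/0.046) × 100

Percent ionization = 9.81%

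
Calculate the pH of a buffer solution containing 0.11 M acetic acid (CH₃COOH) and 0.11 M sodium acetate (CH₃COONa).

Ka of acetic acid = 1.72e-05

pKa = -log(1.72e-05) = 4.76. pH = pKa + log([A⁻]/[HA]) = 4.76 + log(0.11/0.11)

pH = 4.76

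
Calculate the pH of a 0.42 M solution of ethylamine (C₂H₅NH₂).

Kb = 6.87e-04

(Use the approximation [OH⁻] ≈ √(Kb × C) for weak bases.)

[OH⁻] = √(Kb × C) = √(6.87e-04 × 0.42) = 1.6986e-02. pOH = 1.77, pH = 14 - pOH

pH = 12.23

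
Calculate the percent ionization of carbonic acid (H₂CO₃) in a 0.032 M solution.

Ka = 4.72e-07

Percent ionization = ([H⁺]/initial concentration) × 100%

Using Ka equilibrium: x² + Ka×x - Ka×C = 0. Solving: [H⁺] = 1.2266e-04. Percent = (1.2266e-04/0.032) × 100

Percent ionization = 0.383%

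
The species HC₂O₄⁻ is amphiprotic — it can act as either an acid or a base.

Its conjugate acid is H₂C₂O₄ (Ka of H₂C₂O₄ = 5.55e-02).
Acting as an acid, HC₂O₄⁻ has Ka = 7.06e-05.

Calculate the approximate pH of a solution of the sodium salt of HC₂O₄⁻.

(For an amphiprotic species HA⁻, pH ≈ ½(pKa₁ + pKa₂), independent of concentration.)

pKa₁ = -log(5.55e-02) = 1.26; pKa₂ = -log(7.06e-05) = 4.15. For an amphiprotic species, pH ≈ ½(pKa₁ + pKa₂) = ½(1.26 + 4.15) = 2.70.

pH = 2.70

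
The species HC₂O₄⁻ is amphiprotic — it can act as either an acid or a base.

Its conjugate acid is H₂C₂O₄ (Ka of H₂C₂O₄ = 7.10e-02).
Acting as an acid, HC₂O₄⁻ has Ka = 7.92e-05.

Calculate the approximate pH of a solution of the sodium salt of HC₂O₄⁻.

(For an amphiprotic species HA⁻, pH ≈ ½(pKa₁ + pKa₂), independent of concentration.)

pKa₁ = -log(7.10e-02) = 1.15; pKa₂ = -log(7.92e-05) = 4.10. For an amphiprotic species, pH ≈ ½(pKa₁ + pKa₂) = ½(1.15 + 4.10) = 2.63.

pH = 2.63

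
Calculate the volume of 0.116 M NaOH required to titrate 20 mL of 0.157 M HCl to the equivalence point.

At equivalence: moles acid = moles base. moles HCl = 0.157 × 20/1000 = 0.00314 mol. V_base = moles / 0.116 × 1000 = 27.1 mL.

V_{base} = 27.1 mL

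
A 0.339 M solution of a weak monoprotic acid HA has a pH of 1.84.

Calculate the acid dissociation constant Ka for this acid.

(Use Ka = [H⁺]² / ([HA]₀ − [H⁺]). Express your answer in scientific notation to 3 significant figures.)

[H⁺] = 10^(−pH) = 10^(−1.84) = 1.445e-02 M. For HA ⇌ H⁺ + A⁻, Ka = [H⁺][A⁻]/[HA] = [H⁺]² / ([HA]₀ − [H⁺]) = (1.445e-02)² / (0.339 − 1.445e-02) = 6.44e-04.

K_a = 6.44e-04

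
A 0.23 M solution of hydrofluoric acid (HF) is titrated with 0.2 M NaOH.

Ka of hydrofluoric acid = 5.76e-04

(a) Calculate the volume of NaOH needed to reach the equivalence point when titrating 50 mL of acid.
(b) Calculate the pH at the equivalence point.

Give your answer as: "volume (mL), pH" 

moles acid = 0.23 × 50/1000 = 0.0115 mol; V_base = moles/0.2 × 1000 = 57.5 mL. At equivalence only the conjugate base is present: [A⁻] = 0.0115/0.107 = 1.0698e-01 M. Kb = Kw/Ka = 1.74e-11; [OH⁻] = √(Kb × [A⁻]) = 1.3628e-06; pOH = 5.87; pH = 14 - pOH = 8.13.

V = 57.5 mL, pH = 8.13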